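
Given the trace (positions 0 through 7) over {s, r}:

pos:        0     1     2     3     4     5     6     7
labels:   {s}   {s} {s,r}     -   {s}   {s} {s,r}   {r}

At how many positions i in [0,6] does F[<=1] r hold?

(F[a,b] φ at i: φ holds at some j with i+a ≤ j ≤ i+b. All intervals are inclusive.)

Evaluate at each i in [0,6]:
  i=0: ✗ (none in [0,1])
  i=1: ✓ (witness j=2)
  i=2: ✓ (witness j=2)
  i=3: ✗ (none in [3,4])
  i=4: ✗ (none in [4,5])
  i=5: ✓ (witness j=6)
  i=6: ✓ (witness j=6)
Positions where it holds: {1, 2, 5, 6} → 4.

4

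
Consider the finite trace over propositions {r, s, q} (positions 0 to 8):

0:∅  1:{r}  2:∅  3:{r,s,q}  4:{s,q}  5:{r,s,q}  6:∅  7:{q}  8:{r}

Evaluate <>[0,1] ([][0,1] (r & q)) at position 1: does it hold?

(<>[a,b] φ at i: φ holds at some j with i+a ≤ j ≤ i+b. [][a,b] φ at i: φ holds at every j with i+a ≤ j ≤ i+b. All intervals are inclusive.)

Check [][0,1] (r & q) at each j in [1,2]:
  j=1: fails at 1
  j=2: fails at 2
No position in the window satisfies it → formula fails.

False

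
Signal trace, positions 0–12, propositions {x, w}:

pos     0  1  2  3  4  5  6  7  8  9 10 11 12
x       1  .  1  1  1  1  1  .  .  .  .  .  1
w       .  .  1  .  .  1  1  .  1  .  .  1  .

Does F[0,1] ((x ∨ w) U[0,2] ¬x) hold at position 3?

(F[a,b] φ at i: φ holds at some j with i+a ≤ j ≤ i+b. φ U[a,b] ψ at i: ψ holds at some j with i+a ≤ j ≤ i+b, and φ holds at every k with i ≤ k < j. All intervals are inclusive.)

Check ((x ∨ w) U[0,2] ¬x) at each j in [3,4]:
  j=3: fails
  j=4: fails
No position in the window satisfies it → formula fails.

No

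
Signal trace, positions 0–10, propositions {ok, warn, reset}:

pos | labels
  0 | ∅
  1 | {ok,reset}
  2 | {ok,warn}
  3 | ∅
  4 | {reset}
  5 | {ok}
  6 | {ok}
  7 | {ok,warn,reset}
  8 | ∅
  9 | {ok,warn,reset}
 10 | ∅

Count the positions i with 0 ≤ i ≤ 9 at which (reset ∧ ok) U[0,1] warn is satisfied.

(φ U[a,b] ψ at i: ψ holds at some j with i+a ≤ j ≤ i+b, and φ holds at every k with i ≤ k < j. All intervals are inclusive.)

4

Evaluate at each i in [0,9]:
  i=0: ✗ (no rhs in [0,1])
  i=1: ✓ (rhs at j=2; lhs holds on [1,1])
  i=2: ✓ (rhs at j=2)
  i=3: ✗ (no rhs in [3,4])
  i=4: ✗ (no rhs in [4,5])
  i=5: ✗ (no rhs in [5,6])
  i=6: ✗ (lhs fails at k=6 before rhs at j=7)
  i=7: ✓ (rhs at j=7)
  i=8: ✗ (lhs fails at k=8 before rhs at j=9)
  i=9: ✓ (rhs at j=9)
Positions where it holds: {1, 2, 7, 9} → 4.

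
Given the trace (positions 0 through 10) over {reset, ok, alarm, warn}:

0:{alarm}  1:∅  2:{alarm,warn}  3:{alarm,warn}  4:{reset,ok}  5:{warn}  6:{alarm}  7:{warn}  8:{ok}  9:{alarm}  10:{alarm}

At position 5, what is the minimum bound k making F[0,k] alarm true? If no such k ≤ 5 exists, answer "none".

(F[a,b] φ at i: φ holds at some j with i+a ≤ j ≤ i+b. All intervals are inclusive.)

Scan j = 5,6,… for alarm:
  j=5: fails
  j=6: holds
First hit at j=6, so smallest k = 6-5 = 1.

1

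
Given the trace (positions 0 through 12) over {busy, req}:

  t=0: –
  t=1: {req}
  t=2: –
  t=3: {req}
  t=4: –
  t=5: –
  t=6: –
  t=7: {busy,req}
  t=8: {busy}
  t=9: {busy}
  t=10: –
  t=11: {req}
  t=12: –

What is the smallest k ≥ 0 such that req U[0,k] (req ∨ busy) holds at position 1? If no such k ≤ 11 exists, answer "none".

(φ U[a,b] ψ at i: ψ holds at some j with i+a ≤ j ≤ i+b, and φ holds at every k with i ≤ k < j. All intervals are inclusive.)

Need earliest j ≥ 1 with (req ∨ busy), and req at every k in [1,j-1].
  j=1: rhs holds (empty prefix). k = 0.

0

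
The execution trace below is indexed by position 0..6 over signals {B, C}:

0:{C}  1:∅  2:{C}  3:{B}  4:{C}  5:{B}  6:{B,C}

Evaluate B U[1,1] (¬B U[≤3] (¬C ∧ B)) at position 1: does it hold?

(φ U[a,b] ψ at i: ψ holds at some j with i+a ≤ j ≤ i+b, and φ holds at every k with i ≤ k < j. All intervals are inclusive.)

Need some j in [2,2] with (¬B U[≤3] (¬C ∧ B)), and B at every k in [1,j-1].
  j=2: (¬B U[≤3] (¬C ∧ B)) holds, but B fails at k=1 → not this j.
No j in the window works → until fails.

False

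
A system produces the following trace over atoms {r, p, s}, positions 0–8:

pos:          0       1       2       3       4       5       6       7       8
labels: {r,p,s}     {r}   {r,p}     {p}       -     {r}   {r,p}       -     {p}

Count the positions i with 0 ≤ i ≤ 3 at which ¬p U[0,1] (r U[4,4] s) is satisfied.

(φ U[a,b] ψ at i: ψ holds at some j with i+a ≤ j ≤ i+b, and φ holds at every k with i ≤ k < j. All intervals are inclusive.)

Evaluate at each i in [0,3]:
  i=0: ✗ (no rhs in [0,1])
  i=1: ✗ (no rhs in [1,2])
  i=2: ✗ (no rhs in [2,3])
  i=3: ✗ (no rhs in [3,4])
Positions where it holds: {} → 0.

0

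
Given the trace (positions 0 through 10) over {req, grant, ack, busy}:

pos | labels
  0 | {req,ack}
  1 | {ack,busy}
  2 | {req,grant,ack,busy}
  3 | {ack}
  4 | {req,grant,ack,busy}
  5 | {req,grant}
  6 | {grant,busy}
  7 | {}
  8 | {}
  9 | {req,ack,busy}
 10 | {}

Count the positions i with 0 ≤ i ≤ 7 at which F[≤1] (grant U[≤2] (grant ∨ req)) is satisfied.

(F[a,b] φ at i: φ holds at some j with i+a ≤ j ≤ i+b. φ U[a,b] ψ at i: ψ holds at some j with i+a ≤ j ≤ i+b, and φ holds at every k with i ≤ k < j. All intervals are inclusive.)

Evaluate at each i in [0,7]:
  i=0: ✓ (witness j=0)
  i=1: ✓ (witness j=2)
  i=2: ✓ (witness j=2)
  i=3: ✓ (witness j=4)
  i=4: ✓ (witness j=4)
  i=5: ✓ (witness j=5)
  i=6: ✓ (witness j=6)
  i=7: ✗ (none in [7,8])
Positions where it holds: {0, 1, 2, 3, 4, 5, 6} → 7.

7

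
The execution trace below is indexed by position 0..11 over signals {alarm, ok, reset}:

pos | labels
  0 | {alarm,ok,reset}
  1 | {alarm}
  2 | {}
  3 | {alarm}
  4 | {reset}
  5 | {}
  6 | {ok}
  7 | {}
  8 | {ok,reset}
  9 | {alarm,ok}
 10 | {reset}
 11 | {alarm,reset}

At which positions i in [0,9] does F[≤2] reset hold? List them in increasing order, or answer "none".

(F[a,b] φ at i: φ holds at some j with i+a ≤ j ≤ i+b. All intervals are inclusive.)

Evaluate at each i in [0,9]:
  i=0: ✓ (witness j=0)
  i=1: ✗ (none in [1,3])
  i=2: ✓ (witness j=4)
  i=3: ✓ (witness j=4)
  i=4: ✓ (witness j=4)
  i=5: ✗ (none in [5,7])
  i=6: ✓ (witness j=8)
  i=7: ✓ (witness j=8)
  i=8: ✓ (witness j=8)
  i=9: ✓ (witness j=10)

0, 2, 3, 4, 6, 7, 8, 9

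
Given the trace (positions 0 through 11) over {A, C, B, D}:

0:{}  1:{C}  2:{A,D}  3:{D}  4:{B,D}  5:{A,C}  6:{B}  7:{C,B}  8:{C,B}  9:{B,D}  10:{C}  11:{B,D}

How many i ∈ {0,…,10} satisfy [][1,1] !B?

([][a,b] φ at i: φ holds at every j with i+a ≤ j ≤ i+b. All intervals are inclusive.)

5

Evaluate at each i in [0,10]:
  i=0: ✓ (all of [1,1])
  i=1: ✓ (all of [2,2])
  i=2: ✓ (all of [3,3])
  i=3: ✗ (fails at j=4)
  i=4: ✓ (all of [5,5])
  i=5: ✗ (fails at j=6)
  i=6: ✗ (fails at j=7)
  i=7: ✗ (fails at j=8)
  i=8: ✗ (fails at j=9)
  i=9: ✓ (all of [10,10])
  i=10: ✗ (fails at j=11)
Positions where it holds: {0, 1, 2, 4, 9} → 5.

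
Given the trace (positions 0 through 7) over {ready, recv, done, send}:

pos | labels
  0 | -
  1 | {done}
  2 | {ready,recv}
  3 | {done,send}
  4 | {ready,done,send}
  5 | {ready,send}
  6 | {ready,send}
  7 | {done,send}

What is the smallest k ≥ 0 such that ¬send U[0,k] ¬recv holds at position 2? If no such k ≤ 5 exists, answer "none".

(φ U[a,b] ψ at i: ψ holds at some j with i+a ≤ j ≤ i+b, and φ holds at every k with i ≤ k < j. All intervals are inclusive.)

1

Need earliest j ≥ 2 with ¬recv, and ¬send at every k in [2,j-1].
  j=2: rhs fails.
  j=3: rhs holds; lhs holds on [2,2]. k = 1.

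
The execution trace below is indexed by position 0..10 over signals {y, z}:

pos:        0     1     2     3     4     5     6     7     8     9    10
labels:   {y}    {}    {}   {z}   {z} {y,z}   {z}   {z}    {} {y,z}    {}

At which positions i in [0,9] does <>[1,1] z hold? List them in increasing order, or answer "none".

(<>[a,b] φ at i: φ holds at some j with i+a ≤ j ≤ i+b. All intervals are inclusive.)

2, 3, 4, 5, 6, 8

Evaluate at each i in [0,9]:
  i=0: ✗ (none in [1,1])
  i=1: ✗ (none in [2,2])
  i=2: ✓ (witness j=3)
  i=3: ✓ (witness j=4)
  i=4: ✓ (witness j=5)
  i=5: ✓ (witness j=6)
  i=6: ✓ (witness j=7)
  i=7: ✗ (none in [8,8])
  i=8: ✓ (witness j=9)
  i=9: ✗ (none in [10,10])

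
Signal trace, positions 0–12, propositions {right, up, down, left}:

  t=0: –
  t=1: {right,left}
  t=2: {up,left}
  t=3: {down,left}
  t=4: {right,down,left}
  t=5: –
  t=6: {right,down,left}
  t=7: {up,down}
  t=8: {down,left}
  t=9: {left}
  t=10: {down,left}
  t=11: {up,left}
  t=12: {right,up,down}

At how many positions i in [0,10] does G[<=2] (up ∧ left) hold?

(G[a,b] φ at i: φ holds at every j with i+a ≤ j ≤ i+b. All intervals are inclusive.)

0

Evaluate at each i in [0,10]:
  i=0: ✗ (fails at j=0)
  i=1: ✗ (fails at j=1)
  i=2: ✗ (fails at j=3)
  i=3: ✗ (fails at j=3)
  i=4: ✗ (fails at j=4)
  i=5: ✗ (fails at j=5)
  i=6: ✗ (fails at j=6)
  i=7: ✗ (fails at j=7)
  i=8: ✗ (fails at j=8)
  i=9: ✗ (fails at j=9)
  i=10: ✗ (fails at j=10)
Positions where it holds: {} → 0.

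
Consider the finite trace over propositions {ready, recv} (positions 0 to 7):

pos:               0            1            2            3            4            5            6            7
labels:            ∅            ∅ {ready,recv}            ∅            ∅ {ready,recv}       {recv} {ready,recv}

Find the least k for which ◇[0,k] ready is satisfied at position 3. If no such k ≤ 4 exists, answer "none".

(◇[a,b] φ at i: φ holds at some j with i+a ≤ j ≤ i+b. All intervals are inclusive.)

Scan j = 3,4,… for ready:
  j=3: fails
  j=4: fails
  j=5: holds
First hit at j=5, so smallest k = 5-3 = 2.

2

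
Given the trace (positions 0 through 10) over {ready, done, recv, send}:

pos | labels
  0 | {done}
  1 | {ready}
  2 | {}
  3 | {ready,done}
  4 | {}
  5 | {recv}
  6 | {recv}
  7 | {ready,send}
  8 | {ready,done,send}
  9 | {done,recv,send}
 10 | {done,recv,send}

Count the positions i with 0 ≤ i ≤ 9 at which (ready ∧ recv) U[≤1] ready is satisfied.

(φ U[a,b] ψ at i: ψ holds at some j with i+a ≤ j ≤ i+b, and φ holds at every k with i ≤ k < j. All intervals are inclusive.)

4

Evaluate at each i in [0,9]:
  i=0: ✗ (lhs fails at k=0 before rhs at j=1)
  i=1: ✓ (rhs at j=1)
  i=2: ✗ (lhs fails at k=2 before rhs at j=3)
  i=3: ✓ (rhs at j=3)
  i=4: ✗ (no rhs in [4,5])
  i=5: ✗ (no rhs in [5,6])
  i=6: ✗ (lhs fails at k=6 before rhs at j=7)
  i=7: ✓ (rhs at j=7)
  i=8: ✓ (rhs at j=8)
  i=9: ✗ (no rhs in [9,10])
Positions where it holds: {1, 3, 7, 8} → 4.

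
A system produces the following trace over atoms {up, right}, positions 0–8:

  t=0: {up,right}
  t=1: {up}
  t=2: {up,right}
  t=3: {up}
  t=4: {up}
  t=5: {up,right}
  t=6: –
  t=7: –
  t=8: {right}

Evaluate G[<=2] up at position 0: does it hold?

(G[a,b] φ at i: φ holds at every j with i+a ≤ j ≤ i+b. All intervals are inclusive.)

True

Check up at every j in [0,2]:
  j=0: true
  j=1: true
  j=2: true
All positions satisfy it → formula holds.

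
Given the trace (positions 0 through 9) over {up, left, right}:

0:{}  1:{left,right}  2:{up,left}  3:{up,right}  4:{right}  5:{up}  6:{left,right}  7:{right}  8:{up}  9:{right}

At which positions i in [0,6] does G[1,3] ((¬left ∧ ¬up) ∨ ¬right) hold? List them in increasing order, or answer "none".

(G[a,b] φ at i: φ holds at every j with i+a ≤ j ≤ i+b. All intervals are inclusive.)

6

Evaluate at each i in [0,6]:
  i=0: ✗ (fails at j=1)
  i=1: ✗ (fails at j=3)
  i=2: ✗ (fails at j=3)
  i=3: ✗ (fails at j=6)
  i=4: ✗ (fails at j=6)
  i=5: ✗ (fails at j=6)
  i=6: ✓ (all of [7,9])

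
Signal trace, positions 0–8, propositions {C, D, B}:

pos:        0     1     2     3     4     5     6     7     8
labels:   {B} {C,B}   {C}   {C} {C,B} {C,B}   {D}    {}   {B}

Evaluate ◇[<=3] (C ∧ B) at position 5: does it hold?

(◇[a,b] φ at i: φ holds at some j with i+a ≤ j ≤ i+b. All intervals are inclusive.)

Holds

Check (C ∧ B) at each j in [5,8]:
  j=5: true
  j=6: false
  j=7: false
  j=8: false
Found at j=5 → formula holds.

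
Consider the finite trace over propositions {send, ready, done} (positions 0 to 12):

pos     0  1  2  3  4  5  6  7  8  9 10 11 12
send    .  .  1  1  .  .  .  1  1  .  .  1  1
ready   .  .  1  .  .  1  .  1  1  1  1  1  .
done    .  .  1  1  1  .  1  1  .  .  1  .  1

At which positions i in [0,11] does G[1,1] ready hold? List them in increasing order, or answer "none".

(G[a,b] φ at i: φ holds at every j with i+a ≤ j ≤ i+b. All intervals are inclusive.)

1, 4, 6, 7, 8, 9, 10

Evaluate at each i in [0,11]:
  i=0: ✗ (fails at j=1)
  i=1: ✓ (all of [2,2])
  i=2: ✗ (fails at j=3)
  i=3: ✗ (fails at j=4)
  i=4: ✓ (all of [5,5])
  i=5: ✗ (fails at j=6)
  i=6: ✓ (all of [7,7])
  i=7: ✓ (all of [8,8])
  i=8: ✓ (all of [9,9])
  i=9: ✓ (all of [10,10])
  i=10: ✓ (all of [11,11])
  i=11: ✗ (fails at j=12)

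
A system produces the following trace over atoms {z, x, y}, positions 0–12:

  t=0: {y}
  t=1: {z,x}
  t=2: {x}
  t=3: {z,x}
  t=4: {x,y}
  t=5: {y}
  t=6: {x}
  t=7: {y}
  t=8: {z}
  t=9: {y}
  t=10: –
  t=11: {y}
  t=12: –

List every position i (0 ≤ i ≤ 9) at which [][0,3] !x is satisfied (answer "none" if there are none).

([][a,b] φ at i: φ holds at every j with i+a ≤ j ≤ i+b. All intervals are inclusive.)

Evaluate at each i in [0,9]:
  i=0: ✗ (fails at j=1)
  i=1: ✗ (fails at j=1)
  i=2: ✗ (fails at j=2)
  i=3: ✗ (fails at j=3)
  i=4: ✗ (fails at j=4)
  i=5: ✗ (fails at j=6)
  i=6: ✗ (fails at j=6)
  i=7: ✓ (all of [7,10])
  i=8: ✓ (all of [8,11])
  i=9: ✓ (all of [9,12])

7, 8, 9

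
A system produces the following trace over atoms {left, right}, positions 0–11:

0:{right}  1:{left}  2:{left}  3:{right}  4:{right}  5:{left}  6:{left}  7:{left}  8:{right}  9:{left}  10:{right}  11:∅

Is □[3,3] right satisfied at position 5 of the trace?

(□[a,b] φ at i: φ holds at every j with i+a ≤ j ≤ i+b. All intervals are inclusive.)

Yes

Check right at every j in [8,8]:
  j=8: true
All positions satisfy it → formula holds.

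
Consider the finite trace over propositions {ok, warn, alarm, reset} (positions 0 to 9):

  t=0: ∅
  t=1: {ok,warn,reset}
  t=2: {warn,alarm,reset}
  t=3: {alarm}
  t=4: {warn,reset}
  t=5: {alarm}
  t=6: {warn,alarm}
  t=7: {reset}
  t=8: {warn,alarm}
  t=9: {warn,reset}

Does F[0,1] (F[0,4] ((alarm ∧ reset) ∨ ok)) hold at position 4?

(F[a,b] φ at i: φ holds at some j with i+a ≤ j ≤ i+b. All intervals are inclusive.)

No

Check F[0,4] ((alarm ∧ reset) ∨ ok) at each j in [4,5]:
  j=4: fails (none in [4,8])
  j=5: fails (none in [5,9])
No position in the window satisfies it → formula fails.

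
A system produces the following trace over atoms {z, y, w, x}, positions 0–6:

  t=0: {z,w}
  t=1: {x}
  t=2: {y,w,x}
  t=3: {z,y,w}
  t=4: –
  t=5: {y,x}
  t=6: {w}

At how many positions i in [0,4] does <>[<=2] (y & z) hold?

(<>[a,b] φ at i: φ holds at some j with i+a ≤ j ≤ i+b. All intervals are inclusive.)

3

Evaluate at each i in [0,4]:
  i=0: ✗ (none in [0,2])
  i=1: ✓ (witness j=3)
  i=2: ✓ (witness j=3)
  i=3: ✓ (witness j=3)
  i=4: ✗ (none in [4,6])
Positions where it holds: {1, 2, 3} → 3.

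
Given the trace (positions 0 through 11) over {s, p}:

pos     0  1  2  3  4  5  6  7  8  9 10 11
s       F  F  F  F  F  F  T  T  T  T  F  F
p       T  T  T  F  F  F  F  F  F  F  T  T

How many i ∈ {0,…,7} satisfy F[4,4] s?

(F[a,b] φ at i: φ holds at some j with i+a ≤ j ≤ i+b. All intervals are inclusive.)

Evaluate at each i in [0,7]:
  i=0: ✗ (none in [4,4])
  i=1: ✗ (none in [5,5])
  i=2: ✓ (witness j=6)
  i=3: ✓ (witness j=7)
  i=4: ✓ (witness j=8)
  i=5: ✓ (witness j=9)
  i=6: ✗ (none in [10,10])
  i=7: ✗ (none in [11,11])
Positions where it holds: {2, 3, 4, 5} → 4.

4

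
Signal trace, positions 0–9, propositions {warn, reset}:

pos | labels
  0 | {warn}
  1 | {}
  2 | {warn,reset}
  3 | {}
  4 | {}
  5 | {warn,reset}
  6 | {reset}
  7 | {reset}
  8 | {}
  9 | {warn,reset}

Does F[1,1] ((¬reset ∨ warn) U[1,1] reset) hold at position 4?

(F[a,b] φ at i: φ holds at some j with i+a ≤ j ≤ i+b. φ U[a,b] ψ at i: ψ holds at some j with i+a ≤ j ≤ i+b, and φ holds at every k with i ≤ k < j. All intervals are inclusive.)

True

Check ((¬reset ∨ warn) U[1,1] reset) at each j in [5,5]:
  j=5: holds
Found at j=5 → formula holds.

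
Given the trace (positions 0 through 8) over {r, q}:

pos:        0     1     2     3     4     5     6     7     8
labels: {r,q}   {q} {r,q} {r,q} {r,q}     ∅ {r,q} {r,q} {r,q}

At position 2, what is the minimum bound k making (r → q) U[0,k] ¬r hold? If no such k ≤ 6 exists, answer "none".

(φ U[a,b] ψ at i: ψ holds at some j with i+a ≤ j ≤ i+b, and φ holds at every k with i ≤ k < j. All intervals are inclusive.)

Need earliest j ≥ 2 with ¬r, and (r → q) at every k in [2,j-1].
  j=2: rhs fails.
  j=3: rhs fails.
  j=4: rhs fails.
  j=5: rhs holds; lhs holds on [2,4]. k = 3.

3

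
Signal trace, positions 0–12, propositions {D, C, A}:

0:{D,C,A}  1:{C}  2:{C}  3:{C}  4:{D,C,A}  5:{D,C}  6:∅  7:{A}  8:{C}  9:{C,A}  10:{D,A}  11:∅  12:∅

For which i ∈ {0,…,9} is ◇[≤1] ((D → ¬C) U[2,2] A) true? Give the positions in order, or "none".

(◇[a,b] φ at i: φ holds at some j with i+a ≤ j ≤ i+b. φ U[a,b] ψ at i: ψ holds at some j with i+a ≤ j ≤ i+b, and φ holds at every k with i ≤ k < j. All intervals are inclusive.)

Evaluate at each i in [0,9]:
  i=0: ✗ (none in [0,1])
  i=1: ✓ (witness j=2)
  i=2: ✓ (witness j=2)
  i=3: ✗ (none in [3,4])
  i=4: ✗ (none in [4,5])
  i=5: ✗ (none in [5,6])
  i=6: ✓ (witness j=7)
  i=7: ✓ (witness j=7)
  i=8: ✓ (witness j=8)
  i=9: ✗ (none in [9,10])

1, 2, 6, 7, 8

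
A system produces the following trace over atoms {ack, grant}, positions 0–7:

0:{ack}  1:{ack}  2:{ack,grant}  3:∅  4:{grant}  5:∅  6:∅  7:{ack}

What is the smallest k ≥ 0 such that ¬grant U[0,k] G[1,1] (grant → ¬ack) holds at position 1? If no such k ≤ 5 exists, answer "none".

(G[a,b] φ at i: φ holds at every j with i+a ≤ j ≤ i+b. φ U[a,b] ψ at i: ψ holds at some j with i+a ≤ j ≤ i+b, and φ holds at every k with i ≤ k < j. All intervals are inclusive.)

Need earliest j ≥ 1 with G[1,1] (grant → ¬ack), and ¬grant at every k in [1,j-1].
  j=1: rhs fails.
  j=2: rhs holds; lhs holds on [1,1]. k = 1.

1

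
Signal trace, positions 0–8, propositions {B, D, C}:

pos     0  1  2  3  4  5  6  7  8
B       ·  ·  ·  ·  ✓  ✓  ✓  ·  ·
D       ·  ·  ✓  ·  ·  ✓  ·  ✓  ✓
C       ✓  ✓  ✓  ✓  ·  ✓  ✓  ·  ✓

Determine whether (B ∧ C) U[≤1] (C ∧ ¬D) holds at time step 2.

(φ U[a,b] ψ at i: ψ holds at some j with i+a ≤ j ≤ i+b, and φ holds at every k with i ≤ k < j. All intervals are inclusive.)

False

Need some j in [2,3] with (C ∧ ¬D), and (B ∧ C) at every k in [2,j-1].
  j=2: (C ∧ ¬D) false.
  j=3: (C ∧ ¬D) holds, but (B ∧ C) fails at k=2 → not this j.
No j in the window works → until fails.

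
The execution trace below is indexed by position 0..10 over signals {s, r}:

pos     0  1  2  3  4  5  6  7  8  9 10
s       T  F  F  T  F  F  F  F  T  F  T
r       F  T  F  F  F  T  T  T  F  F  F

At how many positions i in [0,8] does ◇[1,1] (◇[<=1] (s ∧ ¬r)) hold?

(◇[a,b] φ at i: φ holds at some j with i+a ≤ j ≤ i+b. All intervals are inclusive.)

Evaluate at each i in [0,8]:
  i=0: ✗ (none in [1,1])
  i=1: ✓ (witness j=2)
  i=2: ✓ (witness j=3)
  i=3: ✗ (none in [4,4])
  i=4: ✗ (none in [5,5])
  i=5: ✗ (none in [6,6])
  i=6: ✓ (witness j=7)
  i=7: ✓ (witness j=8)
  i=8: ✓ (witness j=9)
Positions where it holds: {1, 2, 6, 7, 8} → 5.

5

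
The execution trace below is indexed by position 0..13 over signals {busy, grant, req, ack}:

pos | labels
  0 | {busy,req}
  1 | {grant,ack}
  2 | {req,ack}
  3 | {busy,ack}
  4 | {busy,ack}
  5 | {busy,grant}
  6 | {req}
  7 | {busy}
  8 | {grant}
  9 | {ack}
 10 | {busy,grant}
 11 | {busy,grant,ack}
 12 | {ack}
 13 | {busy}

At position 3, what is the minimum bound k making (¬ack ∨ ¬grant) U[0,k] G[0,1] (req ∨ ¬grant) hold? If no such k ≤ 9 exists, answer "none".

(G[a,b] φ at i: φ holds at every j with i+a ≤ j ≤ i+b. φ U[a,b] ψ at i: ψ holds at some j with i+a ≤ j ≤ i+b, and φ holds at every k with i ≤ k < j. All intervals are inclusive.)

0

Need earliest j ≥ 3 with G[0,1] (req ∨ ¬grant), and (¬ack ∨ ¬grant) at every k in [3,j-1].
  j=3: rhs holds (empty prefix). k = 0.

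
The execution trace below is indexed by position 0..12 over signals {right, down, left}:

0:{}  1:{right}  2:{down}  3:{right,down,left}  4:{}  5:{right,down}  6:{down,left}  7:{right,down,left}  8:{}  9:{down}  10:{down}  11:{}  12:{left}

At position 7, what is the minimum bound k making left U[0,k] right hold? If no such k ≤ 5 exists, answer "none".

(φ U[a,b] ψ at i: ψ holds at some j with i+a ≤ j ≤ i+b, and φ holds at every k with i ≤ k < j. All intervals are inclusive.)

0

Need earliest j ≥ 7 with right, and left at every k in [7,j-1].
  j=7: rhs holds (empty prefix). k = 0.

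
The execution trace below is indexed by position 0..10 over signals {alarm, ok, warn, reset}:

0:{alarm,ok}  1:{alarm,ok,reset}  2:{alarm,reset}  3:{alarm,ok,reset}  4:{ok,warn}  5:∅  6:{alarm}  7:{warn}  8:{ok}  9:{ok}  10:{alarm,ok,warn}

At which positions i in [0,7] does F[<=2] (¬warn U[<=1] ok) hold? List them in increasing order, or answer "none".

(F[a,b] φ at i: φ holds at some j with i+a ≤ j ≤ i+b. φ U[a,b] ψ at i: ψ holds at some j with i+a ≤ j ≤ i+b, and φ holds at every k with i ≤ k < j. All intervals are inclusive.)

0, 1, 2, 3, 4, 6, 7

Evaluate at each i in [0,7]:
  i=0: ✓ (witness j=0)
  i=1: ✓ (witness j=1)
  i=2: ✓ (witness j=2)
  i=3: ✓ (witness j=3)
  i=4: ✓ (witness j=4)
  i=5: ✗ (none in [5,7])
  i=6: ✓ (witness j=8)
  i=7: ✓ (witness j=8)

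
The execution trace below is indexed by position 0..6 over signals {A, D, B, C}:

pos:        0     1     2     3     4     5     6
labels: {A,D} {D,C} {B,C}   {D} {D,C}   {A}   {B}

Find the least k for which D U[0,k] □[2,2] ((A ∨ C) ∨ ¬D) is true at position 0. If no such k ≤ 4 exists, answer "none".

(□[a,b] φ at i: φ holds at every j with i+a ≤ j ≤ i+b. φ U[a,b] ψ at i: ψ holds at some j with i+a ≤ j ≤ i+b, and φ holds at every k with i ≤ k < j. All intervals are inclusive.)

Need earliest j ≥ 0 with □[2,2] ((A ∨ C) ∨ ¬D), and D at every k in [0,j-1].
  j=0: rhs holds (empty prefix). k = 0.

0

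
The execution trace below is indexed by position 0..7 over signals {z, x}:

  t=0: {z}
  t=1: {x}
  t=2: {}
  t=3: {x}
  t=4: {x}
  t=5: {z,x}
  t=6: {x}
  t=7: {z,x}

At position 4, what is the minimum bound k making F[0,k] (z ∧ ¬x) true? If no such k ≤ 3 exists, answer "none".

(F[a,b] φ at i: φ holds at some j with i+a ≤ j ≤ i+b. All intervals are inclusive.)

none

Scan j = 4,5,… for (z ∧ ¬x):
  j=4: fails
  j=5: fails
  j=6: fails
  j=7: fails
No j in [4,7] satisfies it → none.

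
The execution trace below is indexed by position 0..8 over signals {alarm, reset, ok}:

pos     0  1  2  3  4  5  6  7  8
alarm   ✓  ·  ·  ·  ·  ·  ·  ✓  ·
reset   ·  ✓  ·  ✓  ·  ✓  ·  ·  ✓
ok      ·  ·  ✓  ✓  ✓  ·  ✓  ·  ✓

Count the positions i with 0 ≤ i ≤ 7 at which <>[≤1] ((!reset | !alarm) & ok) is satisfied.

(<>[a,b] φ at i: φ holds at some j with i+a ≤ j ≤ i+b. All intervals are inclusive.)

7

Evaluate at each i in [0,7]:
  i=0: ✗ (none in [0,1])
  i=1: ✓ (witness j=2)
  i=2: ✓ (witness j=2)
  i=3: ✓ (witness j=3)
  i=4: ✓ (witness j=4)
  i=5: ✓ (witness j=6)
  i=6: ✓ (witness j=6)
  i=7: ✓ (witness j=8)
Positions where it holds: {1, 2, 3, 4, 5, 6, 7} → 7.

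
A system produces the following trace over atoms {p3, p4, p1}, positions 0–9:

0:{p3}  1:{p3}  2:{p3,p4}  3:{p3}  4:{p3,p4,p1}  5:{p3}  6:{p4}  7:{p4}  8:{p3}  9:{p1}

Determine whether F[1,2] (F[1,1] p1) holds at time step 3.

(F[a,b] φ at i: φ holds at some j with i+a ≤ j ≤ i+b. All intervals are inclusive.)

Check F[1,1] p1 at each j in [4,5]:
  j=4: fails (none in [5,5])
  j=5: fails (none in [6,6])
No position in the window satisfies it → formula fails.

No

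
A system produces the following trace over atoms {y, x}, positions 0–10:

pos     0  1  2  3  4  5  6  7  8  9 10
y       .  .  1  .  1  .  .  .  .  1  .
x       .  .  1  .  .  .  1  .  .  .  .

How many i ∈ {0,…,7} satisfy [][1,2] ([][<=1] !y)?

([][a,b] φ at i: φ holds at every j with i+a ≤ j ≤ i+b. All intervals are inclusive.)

2

Evaluate at each i in [0,7]:
  i=0: ✗ (fails at j=1)
  i=1: ✗ (fails at j=2)
  i=2: ✗ (fails at j=3)
  i=3: ✗ (fails at j=4)
  i=4: ✓ (all of [5,6])
  i=5: ✓ (all of [6,7])
  i=6: ✗ (fails at j=8)
  i=7: ✗ (fails at j=8)
Positions where it holds: {4, 5} → 2.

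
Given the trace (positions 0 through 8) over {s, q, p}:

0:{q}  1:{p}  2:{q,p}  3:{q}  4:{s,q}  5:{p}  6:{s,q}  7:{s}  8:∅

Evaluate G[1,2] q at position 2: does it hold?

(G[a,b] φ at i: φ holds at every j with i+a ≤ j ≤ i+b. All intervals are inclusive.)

Check q at every j in [3,4]:
  j=3: true
  j=4: true
All positions satisfy it → formula holds.

Yes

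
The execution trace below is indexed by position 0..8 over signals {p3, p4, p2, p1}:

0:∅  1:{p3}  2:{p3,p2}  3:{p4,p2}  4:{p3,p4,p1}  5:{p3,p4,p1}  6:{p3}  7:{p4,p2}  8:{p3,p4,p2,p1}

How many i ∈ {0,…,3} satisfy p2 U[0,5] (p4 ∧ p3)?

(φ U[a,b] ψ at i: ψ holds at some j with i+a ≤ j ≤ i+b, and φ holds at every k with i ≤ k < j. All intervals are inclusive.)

Evaluate at each i in [0,3]:
  i=0: ✗ (lhs fails at k=0 before rhs at j=4)
  i=1: ✗ (lhs fails at k=1 before rhs at j=4)
  i=2: ✓ (rhs at j=4; lhs holds on [2,3])
  i=3: ✓ (rhs at j=4; lhs holds on [3,3])
Positions where it holds: {2, 3} → 2.

2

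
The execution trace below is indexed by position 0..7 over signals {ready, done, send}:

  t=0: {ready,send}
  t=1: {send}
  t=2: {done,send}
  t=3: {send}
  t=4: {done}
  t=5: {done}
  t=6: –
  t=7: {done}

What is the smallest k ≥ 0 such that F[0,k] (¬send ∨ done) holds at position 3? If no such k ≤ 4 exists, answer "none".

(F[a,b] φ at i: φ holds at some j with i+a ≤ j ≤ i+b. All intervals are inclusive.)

Scan j = 3,4,… for (¬send ∨ done):
  j=3: fails
  j=4: holds
First hit at j=4, so smallest k = 4-3 = 1.

1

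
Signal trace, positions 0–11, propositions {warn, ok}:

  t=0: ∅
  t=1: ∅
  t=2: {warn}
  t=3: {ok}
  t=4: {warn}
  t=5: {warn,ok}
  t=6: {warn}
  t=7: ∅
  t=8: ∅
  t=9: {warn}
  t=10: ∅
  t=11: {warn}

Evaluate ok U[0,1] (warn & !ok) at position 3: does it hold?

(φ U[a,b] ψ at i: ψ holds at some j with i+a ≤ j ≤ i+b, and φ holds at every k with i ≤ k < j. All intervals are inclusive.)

Need some j in [3,4] with (warn & !ok), and ok at every k in [3,j-1].
  j=3: (warn & !ok) false.
  j=4: (warn & !ok) holds; ok holds at every k in [3,3] → satisfied.

Yes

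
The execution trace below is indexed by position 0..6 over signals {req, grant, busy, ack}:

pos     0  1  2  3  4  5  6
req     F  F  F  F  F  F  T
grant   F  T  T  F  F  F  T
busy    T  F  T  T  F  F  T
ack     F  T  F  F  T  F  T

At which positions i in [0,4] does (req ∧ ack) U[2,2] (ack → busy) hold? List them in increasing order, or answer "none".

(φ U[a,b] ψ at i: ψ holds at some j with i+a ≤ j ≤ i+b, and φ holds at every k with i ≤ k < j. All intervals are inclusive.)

Evaluate at each i in [0,4]:
  i=0: ✗ (lhs fails at k=0 before rhs at j=2)
  i=1: ✗ (lhs fails at k=1 before rhs at j=3)
  i=2: ✗ (no rhs in [4,4])
  i=3: ✗ (lhs fails at k=3 before rhs at j=5)
  i=4: ✗ (lhs fails at k=4 before rhs at j=6)

none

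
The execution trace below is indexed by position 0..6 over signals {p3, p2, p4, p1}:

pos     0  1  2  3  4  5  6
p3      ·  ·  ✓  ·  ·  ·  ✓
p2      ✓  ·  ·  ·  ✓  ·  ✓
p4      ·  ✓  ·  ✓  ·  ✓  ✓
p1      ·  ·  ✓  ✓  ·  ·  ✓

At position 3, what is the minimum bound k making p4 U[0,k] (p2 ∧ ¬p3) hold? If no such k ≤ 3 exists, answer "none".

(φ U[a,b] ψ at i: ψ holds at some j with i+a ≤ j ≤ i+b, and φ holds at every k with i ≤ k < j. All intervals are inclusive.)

1

Need earliest j ≥ 3 with (p2 ∧ ¬p3), and p4 at every k in [3,j-1].
  j=3: rhs fails.
  j=4: rhs holds; lhs holds on [3,3]. k = 1.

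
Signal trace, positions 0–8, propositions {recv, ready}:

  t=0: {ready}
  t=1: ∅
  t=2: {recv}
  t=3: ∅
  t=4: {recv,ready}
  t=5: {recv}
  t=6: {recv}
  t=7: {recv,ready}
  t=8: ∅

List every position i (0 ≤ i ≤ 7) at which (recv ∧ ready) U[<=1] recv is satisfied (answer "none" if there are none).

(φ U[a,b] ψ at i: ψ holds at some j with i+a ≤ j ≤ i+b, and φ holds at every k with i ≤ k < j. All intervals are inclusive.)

Evaluate at each i in [0,7]:
  i=0: ✗ (no rhs in [0,1])
  i=1: ✗ (lhs fails at k=1 before rhs at j=2)
  i=2: ✓ (rhs at j=2)
  i=3: ✗ (lhs fails at k=3 before rhs at j=4)
  i=4: ✓ (rhs at j=4)
  i=5: ✓ (rhs at j=5)
  i=6: ✓ (rhs at j=6)
  i=7: ✓ (rhs at j=7)

2, 4, 5, 6, 7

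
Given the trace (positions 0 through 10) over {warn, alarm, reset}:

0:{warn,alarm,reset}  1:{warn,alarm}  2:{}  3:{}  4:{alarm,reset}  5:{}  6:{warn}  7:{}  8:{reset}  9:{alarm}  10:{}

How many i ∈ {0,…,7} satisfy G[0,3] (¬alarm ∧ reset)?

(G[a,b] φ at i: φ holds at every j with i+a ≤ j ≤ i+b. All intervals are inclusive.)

Evaluate at each i in [0,7]:
  i=0: ✗ (fails at j=0)
  i=1: ✗ (fails at j=1)
  i=2: ✗ (fails at j=2)
  i=3: ✗ (fails at j=3)
  i=4: ✗ (fails at j=4)
  i=5: ✗ (fails at j=5)
  i=6: ✗ (fails at j=6)
  i=7: ✗ (fails at j=7)
Positions where it holds: {} → 0.

0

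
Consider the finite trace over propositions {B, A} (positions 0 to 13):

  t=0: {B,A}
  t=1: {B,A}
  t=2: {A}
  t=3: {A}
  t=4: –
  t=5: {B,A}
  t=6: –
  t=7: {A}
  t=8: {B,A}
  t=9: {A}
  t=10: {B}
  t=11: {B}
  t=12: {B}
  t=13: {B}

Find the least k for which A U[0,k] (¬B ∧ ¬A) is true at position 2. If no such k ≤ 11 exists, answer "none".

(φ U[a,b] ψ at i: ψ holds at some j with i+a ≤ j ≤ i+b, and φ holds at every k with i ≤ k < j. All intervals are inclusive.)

Need earliest j ≥ 2 with (¬B ∧ ¬A), and A at every k in [2,j-1].
  j=2: rhs fails.
  j=3: rhs fails.
  j=4: rhs holds; lhs holds on [2,3]. k = 2.

2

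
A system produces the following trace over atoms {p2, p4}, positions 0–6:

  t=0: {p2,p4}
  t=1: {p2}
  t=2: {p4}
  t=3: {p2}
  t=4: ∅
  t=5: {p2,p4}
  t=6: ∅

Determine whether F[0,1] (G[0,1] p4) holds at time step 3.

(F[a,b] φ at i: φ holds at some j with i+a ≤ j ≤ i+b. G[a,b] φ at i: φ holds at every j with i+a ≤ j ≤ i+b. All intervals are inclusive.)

Check G[0,1] p4 at each j in [3,4]:
  j=3: fails at 3
  j=4: fails at 4
No position in the window satisfies it → formula fails.

False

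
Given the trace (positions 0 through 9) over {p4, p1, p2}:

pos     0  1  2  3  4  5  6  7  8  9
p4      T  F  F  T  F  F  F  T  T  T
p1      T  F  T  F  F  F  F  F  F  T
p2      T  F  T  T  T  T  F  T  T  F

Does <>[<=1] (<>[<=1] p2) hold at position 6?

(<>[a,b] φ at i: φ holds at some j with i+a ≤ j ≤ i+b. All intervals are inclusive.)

Check <>[<=1] p2 at each j in [6,7]:
  j=6: holds (witness at 7)
  j=7: holds (witness at 7)
Found at j=6 → formula holds.

Yes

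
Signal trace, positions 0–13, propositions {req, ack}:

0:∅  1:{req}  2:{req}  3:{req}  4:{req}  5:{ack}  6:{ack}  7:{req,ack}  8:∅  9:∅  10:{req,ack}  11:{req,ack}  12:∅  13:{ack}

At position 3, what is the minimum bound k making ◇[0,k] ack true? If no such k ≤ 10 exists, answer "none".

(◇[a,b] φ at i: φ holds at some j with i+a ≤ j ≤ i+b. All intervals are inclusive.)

Scan j = 3,4,… for ack:
  j=3: fails
  j=4: fails
  j=5: holds
First hit at j=5, so smallest k = 5-3 = 2.

2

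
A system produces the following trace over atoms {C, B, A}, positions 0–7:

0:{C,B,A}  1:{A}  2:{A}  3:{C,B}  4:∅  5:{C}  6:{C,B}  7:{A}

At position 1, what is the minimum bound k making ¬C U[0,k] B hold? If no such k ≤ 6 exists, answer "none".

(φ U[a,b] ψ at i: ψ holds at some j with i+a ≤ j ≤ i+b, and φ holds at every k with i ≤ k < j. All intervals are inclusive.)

2

Need earliest j ≥ 1 with B, and ¬C at every k in [1,j-1].
  j=1: rhs fails.
  j=2: rhs fails.
  j=3: rhs holds; lhs holds on [1,2]. k = 2.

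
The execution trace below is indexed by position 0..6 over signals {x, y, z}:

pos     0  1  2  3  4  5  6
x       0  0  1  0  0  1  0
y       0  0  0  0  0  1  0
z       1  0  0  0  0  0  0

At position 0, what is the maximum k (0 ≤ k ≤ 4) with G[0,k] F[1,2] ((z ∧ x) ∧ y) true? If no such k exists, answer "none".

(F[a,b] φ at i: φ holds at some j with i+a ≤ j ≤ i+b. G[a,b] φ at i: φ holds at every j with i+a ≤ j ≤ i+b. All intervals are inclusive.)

none

F[1,2] ((z ∧ x) ∧ y) must hold from j=0 onward; find where it first fails.
  j=0: fails → no k works.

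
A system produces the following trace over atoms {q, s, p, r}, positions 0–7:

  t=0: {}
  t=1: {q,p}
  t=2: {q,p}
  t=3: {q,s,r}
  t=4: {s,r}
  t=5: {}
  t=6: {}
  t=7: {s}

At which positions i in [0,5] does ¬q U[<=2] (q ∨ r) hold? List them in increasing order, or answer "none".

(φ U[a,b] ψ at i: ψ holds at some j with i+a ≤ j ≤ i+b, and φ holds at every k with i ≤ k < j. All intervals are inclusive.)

0, 1, 2, 3, 4

Evaluate at each i in [0,5]:
  i=0: ✓ (rhs at j=1; lhs holds on [0,0])
  i=1: ✓ (rhs at j=1)
  i=2: ✓ (rhs at j=2)
  i=3: ✓ (rhs at j=3)
  i=4: ✓ (rhs at j=4)
  i=5: ✗ (no rhs in [5,7])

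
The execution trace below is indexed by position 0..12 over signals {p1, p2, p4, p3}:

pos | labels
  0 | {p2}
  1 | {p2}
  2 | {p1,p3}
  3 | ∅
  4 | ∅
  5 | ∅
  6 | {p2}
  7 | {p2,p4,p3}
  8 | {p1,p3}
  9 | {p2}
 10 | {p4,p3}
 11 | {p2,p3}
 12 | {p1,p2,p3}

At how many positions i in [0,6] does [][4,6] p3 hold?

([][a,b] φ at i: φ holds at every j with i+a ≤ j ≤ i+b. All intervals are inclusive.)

Evaluate at each i in [0,6]:
  i=0: ✗ (fails at j=4)
  i=1: ✗ (fails at j=5)
  i=2: ✗ (fails at j=6)
  i=3: ✗ (fails at j=9)
  i=4: ✗ (fails at j=9)
  i=5: ✗ (fails at j=9)
  i=6: ✓ (all of [10,12])
Positions where it holds: {6} → 1.

1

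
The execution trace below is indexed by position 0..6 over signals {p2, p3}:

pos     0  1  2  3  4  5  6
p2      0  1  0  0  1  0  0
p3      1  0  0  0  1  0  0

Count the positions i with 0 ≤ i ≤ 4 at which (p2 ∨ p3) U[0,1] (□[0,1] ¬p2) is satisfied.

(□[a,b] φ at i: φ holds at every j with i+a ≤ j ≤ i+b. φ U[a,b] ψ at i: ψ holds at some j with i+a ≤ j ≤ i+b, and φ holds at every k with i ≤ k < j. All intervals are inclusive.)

3

Evaluate at each i in [0,4]:
  i=0: ✗ (no rhs in [0,1])
  i=1: ✓ (rhs at j=2; lhs holds on [1,1])
  i=2: ✓ (rhs at j=2)
  i=3: ✗ (no rhs in [3,4])
  i=4: ✓ (rhs at j=5; lhs holds on [4,4])
Positions where it holds: {1, 2, 4} → 3.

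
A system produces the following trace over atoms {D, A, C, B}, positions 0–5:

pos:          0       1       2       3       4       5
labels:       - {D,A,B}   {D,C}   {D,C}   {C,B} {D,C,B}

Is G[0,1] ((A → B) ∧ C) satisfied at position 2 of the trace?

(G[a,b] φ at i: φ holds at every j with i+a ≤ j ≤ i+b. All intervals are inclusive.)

Check ((A → B) ∧ C) at every j in [2,3]:
  j=2: true
  j=3: true
All positions satisfy it → formula holds.

Holds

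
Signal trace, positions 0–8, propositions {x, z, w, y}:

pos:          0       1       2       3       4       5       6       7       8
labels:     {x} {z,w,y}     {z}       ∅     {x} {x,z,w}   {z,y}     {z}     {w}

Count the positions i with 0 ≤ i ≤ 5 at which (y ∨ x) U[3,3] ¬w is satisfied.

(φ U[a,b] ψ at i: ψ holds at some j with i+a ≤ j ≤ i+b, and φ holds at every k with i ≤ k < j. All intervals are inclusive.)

Evaluate at each i in [0,5]:
  i=0: ✗ (lhs fails at k=2 before rhs at j=3)
  i=1: ✗ (lhs fails at k=2 before rhs at j=4)
  i=2: ✗ (no rhs in [5,5])
  i=3: ✗ (lhs fails at k=3 before rhs at j=6)
  i=4: ✓ (rhs at j=7; lhs holds on [4,6])
  i=5: ✗ (no rhs in [8,8])
Positions where it holds: {4} → 1.

1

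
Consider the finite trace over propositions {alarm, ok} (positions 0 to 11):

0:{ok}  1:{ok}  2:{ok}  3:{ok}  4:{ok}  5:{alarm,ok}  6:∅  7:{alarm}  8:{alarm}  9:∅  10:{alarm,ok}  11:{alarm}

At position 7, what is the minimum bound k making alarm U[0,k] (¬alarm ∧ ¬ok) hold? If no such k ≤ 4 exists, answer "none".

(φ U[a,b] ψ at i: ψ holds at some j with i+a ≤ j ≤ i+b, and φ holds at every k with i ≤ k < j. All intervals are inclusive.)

2

Need earliest j ≥ 7 with (¬alarm ∧ ¬ok), and alarm at every k in [7,j-1].
  j=7: rhs fails.
  j=8: rhs fails.
  j=9: rhs holds; lhs holds on [7,8]. k = 2.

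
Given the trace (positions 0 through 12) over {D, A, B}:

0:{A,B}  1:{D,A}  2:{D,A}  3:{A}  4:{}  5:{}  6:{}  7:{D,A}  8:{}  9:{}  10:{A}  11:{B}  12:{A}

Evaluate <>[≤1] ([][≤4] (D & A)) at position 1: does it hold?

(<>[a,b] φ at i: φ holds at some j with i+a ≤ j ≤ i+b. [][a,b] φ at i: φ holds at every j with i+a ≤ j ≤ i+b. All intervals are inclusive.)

Check [][≤4] (D & A) at each j in [1,2]:
  j=1: fails at 3
  j=2: fails at 3
No position in the window satisfies it → formula fails.

No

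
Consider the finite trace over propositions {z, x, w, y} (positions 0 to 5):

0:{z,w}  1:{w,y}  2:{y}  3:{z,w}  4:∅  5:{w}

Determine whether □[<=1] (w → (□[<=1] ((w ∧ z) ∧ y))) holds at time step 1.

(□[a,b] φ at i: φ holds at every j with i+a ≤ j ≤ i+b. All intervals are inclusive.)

No

Check (w → (□[<=1] ((w ∧ z) ∧ y))) at every j in [1,2]:
  j=1: antecedent true; consequent fails at 1 → ✗
  j=2: antecedent false → ✓
Fails at j=1 → formula fails.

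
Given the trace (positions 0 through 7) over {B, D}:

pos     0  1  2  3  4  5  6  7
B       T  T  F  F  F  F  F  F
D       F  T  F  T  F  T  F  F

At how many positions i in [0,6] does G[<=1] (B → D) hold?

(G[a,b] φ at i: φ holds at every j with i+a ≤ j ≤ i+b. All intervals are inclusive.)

6

Evaluate at each i in [0,6]:
  i=0: ✗ (fails at j=0)
  i=1: ✓ (all of [1,2])
  i=2: ✓ (all of [2,3])
  i=3: ✓ (all of [3,4])
  i=4: ✓ (all of [4,5])
  i=5: ✓ (all of [5,6])
  i=6: ✓ (all of [6,7])
Positions where it holds: {1, 2, 3, 4, 5, 6} → 6.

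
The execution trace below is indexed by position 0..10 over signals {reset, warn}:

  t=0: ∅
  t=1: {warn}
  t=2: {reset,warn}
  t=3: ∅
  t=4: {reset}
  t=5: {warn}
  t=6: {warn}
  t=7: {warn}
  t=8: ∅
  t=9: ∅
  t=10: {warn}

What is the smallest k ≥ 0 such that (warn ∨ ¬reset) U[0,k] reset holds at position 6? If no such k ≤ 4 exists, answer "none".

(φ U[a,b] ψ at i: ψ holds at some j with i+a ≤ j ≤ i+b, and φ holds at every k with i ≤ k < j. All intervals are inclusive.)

Need earliest j ≥ 6 with reset, and (warn ∨ ¬reset) at every k in [6,j-1].
  j=6: rhs fails.
  j=7: rhs fails.
  j=8: rhs fails.
  j=9: rhs fails.
  j=10: rhs fails.
No witness within the range → none.

none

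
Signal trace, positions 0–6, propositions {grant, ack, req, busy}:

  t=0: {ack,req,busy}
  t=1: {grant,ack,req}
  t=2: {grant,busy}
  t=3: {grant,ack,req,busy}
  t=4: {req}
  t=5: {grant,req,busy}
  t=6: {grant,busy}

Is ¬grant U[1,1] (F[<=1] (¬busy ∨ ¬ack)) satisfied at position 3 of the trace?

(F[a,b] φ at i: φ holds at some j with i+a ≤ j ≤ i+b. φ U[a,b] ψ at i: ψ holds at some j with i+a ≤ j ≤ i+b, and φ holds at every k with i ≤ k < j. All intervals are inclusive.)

False

Need some j in [4,4] with F[<=1] (¬busy ∨ ¬ack), and ¬grant at every k in [3,j-1].
  j=4: F[<=1] (¬busy ∨ ¬ack) holds, but ¬grant fails at k=3 → not this j.
No j in the window works → until fails.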